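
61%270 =61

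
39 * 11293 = 440427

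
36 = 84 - 48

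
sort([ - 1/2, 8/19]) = [ - 1/2,8/19]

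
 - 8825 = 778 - 9603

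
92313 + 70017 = 162330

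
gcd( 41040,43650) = 90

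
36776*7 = 257432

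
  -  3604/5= -721 + 1/5= -  720.80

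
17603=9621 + 7982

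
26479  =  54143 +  - 27664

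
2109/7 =301 + 2/7 = 301.29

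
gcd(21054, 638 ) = 638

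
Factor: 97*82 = 7954 = 2^1*41^1*97^1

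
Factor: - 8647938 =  - 2^1 * 3^3*13^1 * 97^1*127^1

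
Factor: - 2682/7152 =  - 2^( - 3 )*3^1 = -  3/8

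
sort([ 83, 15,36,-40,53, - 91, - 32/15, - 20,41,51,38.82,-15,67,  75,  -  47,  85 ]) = [ - 91, - 47, - 40, - 20, - 15, - 32/15, 15,36,38.82,41,51, 53, 67, 75 , 83,85] 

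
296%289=7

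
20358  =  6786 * 3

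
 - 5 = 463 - 468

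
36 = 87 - 51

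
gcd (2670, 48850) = 10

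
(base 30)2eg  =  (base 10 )2236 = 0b100010111100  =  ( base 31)2A4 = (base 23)455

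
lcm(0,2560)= 0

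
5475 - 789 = 4686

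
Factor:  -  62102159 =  - 7^2*433^1*2927^1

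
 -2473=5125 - 7598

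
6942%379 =120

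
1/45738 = 1/45738 =0.00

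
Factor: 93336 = 2^3*3^1 * 3889^1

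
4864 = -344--5208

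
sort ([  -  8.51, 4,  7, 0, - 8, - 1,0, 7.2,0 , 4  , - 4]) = [  -  8.51, - 8, -4 ,  -  1 , 0 , 0, 0, 4, 4 , 7,  7.2] 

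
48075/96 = 16025/32  =  500.78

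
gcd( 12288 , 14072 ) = 8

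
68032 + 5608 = 73640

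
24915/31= 24915/31 = 803.71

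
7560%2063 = 1371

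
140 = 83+57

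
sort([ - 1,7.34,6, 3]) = [ - 1,3,6, 7.34]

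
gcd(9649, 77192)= 9649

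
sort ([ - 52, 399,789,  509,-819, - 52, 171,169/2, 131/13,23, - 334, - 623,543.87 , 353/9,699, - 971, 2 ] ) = [-971,  -  819,  -  623 , - 334, - 52, - 52, 2,131/13,23, 353/9,169/2,171,399,  509,  543.87,699, 789 ] 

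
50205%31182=19023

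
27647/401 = 68 + 379/401=   68.95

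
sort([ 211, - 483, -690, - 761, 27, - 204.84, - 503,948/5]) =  [ - 761, - 690 ,-503, - 483, - 204.84, 27,948/5,211] 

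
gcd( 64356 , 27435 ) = 93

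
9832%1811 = 777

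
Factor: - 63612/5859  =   - 2^2*7^( - 1)*19^1 =- 76/7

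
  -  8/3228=  -  2/807 = - 0.00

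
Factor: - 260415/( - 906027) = 3^3*5^1*643^1*302009^(-1 ) = 86805/302009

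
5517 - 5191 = 326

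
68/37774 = 2/1111 = 0.00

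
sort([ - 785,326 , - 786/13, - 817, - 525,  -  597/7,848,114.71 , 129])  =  [ - 817, - 785, - 525, - 597/7, -786/13, 114.71 , 129 , 326,848]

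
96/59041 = 96/59041 = 0.00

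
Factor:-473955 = -3^1*5^1 * 19^1 * 1663^1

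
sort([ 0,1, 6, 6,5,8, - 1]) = [- 1, 0, 1,5, 6, 6 , 8]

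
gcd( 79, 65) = 1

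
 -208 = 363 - 571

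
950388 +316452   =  1266840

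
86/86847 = 86/86847=0.00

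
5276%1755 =11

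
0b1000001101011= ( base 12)2523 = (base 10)4203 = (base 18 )ch9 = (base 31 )4bi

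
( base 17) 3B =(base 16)3E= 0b111110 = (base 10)62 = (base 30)22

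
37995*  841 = 31953795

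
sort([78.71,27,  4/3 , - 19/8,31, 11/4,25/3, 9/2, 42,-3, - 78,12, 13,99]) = [  -  78, -3 , - 19/8, 4/3,11/4,9/2,25/3, 12,13,27, 31,42, 78.71,99] 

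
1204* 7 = 8428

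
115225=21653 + 93572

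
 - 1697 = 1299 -2996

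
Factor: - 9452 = -2^2*17^1*139^1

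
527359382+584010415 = 1111369797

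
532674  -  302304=230370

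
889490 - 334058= 555432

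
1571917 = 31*50707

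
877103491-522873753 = 354229738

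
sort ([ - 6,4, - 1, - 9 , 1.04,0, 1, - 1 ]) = [ - 9,-6, - 1,- 1,0, 1,1.04, 4 ]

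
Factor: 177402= 2^1 * 3^1*29567^1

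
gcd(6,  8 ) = 2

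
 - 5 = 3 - 8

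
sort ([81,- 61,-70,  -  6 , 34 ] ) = [ - 70,  -  61, - 6,34, 81 ]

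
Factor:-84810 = - 2^1 *3^1*5^1 * 11^1*257^1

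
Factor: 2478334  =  2^1*37^1*107^1* 313^1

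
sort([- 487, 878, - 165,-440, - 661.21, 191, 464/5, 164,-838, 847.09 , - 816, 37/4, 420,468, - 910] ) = [ - 910, - 838 ,-816, - 661.21, - 487,-440,-165 , 37/4, 464/5, 164,191 , 420, 468,847.09,878] 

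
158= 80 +78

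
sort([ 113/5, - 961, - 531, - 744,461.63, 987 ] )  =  [ - 961, - 744, - 531, 113/5,461.63 , 987 ]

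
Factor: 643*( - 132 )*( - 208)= 17654208 = 2^6 * 3^1* 11^1*13^1*643^1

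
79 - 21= 58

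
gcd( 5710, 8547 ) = 1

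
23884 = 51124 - 27240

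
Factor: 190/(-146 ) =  - 95/73 = - 5^1*19^1*73^( - 1 ) 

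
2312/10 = 231 + 1/5=231.20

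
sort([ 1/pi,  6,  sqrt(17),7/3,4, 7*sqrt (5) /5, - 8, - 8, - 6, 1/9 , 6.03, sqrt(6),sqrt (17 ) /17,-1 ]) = [-8, - 8, - 6, - 1 , 1/9,sqrt( 17)/17,1/pi, 7/3, sqrt (6 ),7*sqrt( 5) /5, 4,sqrt( 17),6,6.03] 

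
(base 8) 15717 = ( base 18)13H9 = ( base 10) 7119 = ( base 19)10dd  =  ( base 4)1233033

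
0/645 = 0 = 0.00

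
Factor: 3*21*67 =4221 = 3^2*7^1*67^1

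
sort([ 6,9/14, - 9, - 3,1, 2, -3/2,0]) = [ - 9, -3, - 3/2, 0, 9/14,  1, 2, 6 ]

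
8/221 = 8/221= 0.04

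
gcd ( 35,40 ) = 5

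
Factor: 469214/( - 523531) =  - 2^1 *191^( - 1)*283^1* 829^1*2741^( - 1)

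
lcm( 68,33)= 2244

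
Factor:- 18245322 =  - 2^1*3^2*1013629^1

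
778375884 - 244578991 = 533796893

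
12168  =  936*13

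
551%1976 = 551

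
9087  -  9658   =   - 571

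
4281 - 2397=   1884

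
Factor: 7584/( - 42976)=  - 3^1*17^( - 1 ) =- 3/17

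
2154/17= 2154/17 = 126.71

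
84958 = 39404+45554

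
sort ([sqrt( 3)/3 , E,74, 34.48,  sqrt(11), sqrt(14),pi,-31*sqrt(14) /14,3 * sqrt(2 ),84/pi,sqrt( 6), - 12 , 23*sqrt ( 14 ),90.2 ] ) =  [ - 12, - 31*sqrt(14)/14, sqrt(3)/3, sqrt( 6),E,pi,sqrt( 11),sqrt( 14),3*sqrt( 2),84/pi,34.48, 74,23*sqrt( 14), 90.2 ] 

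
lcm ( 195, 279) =18135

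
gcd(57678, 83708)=2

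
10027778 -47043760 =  - 37015982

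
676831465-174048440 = 502783025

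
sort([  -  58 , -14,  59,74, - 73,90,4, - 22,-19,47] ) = [  -  73, - 58,-22 ,-19, - 14,  4, 47, 59,74, 90]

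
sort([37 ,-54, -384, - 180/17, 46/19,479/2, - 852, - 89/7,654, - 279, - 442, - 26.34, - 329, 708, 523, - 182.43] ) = [ - 852, - 442, - 384, - 329, - 279, - 182.43,-54, - 26.34, - 89/7, - 180/17, 46/19, 37,479/2 , 523,654,  708]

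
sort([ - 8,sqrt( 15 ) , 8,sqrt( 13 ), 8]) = [ - 8,sqrt( 13),sqrt( 15 ), 8 , 8] 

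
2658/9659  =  2658/9659  =  0.28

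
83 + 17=100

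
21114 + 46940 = 68054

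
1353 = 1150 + 203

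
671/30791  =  671/30791 =0.02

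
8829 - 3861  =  4968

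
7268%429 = 404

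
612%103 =97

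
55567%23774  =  8019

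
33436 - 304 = 33132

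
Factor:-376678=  -2^1*331^1 * 569^1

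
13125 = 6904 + 6221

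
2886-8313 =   -  5427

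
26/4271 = 26/4271 = 0.01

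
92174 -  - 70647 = 162821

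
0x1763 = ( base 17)13C3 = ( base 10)5987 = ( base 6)43415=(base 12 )356b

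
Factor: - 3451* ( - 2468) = 2^2*7^1 * 17^1*29^1*617^1 = 8517068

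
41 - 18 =23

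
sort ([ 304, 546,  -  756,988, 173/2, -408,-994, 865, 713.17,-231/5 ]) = [ - 994, - 756,-408, - 231/5,173/2,304,546 , 713.17, 865, 988]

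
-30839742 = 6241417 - 37081159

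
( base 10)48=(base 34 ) 1E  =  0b110000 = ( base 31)1h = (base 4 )300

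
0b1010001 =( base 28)2p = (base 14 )5b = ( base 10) 81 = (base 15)56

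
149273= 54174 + 95099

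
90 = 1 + 89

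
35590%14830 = 5930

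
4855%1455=490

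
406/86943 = 406/86943 = 0.00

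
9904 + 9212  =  19116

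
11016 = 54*204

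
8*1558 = 12464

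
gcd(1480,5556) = 4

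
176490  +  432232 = 608722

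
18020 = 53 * 340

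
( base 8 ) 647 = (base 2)110100111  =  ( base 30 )e3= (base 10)423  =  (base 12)2b3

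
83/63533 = 83/63533 = 0.00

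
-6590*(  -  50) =329500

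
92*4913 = 451996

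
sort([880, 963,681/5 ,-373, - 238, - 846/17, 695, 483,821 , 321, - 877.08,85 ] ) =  [ - 877.08 , - 373,  -  238, - 846/17,85, 681/5, 321,483, 695, 821,880, 963 ] 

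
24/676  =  6/169=0.04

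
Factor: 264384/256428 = 2^4 * 3^3*419^( - 1)  =  432/419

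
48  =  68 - 20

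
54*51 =2754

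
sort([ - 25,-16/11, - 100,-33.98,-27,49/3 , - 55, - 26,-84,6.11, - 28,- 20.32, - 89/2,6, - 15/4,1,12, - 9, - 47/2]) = [ - 100, - 84, - 55, - 89/2, - 33.98, - 28,- 27, - 26, - 25, - 47/2, - 20.32,-9,  -  15/4, - 16/11,1,  6, 6.11,12, 49/3 ] 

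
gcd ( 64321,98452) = 1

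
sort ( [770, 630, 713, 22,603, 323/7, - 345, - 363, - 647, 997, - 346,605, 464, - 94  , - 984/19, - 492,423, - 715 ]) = [-715 , - 647, - 492, - 363,-346, - 345, -94, - 984/19, 22 , 323/7, 423,  464, 603, 605,630 , 713,770, 997 ] 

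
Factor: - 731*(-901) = 658631  =  17^2*43^1 * 53^1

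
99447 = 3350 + 96097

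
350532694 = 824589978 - 474057284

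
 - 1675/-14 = 1675/14 = 119.64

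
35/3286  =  35/3286 = 0.01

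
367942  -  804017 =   -  436075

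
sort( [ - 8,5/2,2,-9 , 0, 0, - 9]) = [ - 9, - 9, - 8,0,0,2,5/2]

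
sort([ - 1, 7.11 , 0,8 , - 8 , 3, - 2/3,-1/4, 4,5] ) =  [  -  8, - 1, - 2/3, - 1/4, 0, 3, 4,5, 7.11, 8]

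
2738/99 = 27 + 65/99 = 27.66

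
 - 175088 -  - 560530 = 385442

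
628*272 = 170816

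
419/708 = 419/708 = 0.59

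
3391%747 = 403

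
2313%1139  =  35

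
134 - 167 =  - 33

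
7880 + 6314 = 14194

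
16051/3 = 16051/3 = 5350.33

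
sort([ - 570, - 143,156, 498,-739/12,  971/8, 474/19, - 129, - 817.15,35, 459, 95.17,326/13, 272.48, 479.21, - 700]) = [ - 817.15, - 700, - 570, - 143, - 129, - 739/12, 474/19,326/13 , 35, 95.17, 971/8, 156, 272.48,459,  479.21,498 ] 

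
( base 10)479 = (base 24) JN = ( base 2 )111011111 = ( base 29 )GF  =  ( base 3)122202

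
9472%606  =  382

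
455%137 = 44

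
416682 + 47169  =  463851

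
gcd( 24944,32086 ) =2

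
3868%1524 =820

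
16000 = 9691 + 6309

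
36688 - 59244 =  - 22556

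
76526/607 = 126+44/607= 126.07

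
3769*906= 3414714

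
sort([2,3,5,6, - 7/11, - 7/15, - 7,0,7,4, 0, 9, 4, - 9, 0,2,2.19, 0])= [ - 9,  -  7,  -  7/11, - 7/15,  0, 0, 0,  0, 2, 2, 2.19, 3 , 4, 4, 5 , 6,7, 9]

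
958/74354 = 479/37177 = 0.01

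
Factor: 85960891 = 17^1*239^1*21157^1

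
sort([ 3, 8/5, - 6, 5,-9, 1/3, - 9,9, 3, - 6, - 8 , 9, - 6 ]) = [ - 9, - 9 ,  -  8, - 6,- 6,-6, 1/3, 8/5,  3 , 3,5, 9,9] 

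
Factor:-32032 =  - 2^5*7^1*11^1*13^1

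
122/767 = 122/767  =  0.16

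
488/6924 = 122/1731 = 0.07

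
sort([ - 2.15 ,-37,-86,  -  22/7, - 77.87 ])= [ - 86 , - 77.87, - 37, - 22/7,  -  2.15 ] 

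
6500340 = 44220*147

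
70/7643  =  70/7643 = 0.01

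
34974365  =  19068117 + 15906248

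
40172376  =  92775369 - 52602993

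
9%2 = 1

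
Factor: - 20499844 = -2^2*5124961^1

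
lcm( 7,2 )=14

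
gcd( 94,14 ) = 2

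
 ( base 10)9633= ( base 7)40041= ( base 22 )jjj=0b10010110100001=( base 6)112333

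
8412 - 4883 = 3529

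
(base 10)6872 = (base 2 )1101011011000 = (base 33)6a8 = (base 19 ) 100d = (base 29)84S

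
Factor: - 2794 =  - 2^1 * 11^1 *127^1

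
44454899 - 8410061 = 36044838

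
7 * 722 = 5054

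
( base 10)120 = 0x78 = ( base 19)66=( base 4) 1320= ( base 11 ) aa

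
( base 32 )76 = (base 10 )230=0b11100110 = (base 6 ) 1022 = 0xe6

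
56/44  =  1+3/11 = 1.27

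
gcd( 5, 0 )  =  5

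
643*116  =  74588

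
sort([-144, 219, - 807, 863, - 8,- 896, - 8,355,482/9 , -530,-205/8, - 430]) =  [ - 896 , -807, - 530, - 430, - 144, - 205/8, - 8, - 8, 482/9, 219 , 355, 863 ]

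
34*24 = 816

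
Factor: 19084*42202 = 805382968 = 2^3*13^1*367^1*21101^1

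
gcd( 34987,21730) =1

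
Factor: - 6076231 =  - 7^1 *868033^1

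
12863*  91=1170533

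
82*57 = 4674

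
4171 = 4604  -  433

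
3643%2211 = 1432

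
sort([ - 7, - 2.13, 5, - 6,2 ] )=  [ - 7, - 6, - 2.13,2,5 ]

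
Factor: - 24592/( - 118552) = 2^1*7^( - 1 )*53^1 *73^ ( - 1 )= 106/511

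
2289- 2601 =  - 312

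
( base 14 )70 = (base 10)98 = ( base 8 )142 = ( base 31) 35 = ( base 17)5d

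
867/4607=51/271 = 0.19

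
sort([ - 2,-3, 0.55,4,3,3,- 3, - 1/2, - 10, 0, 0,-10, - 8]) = [ - 10, - 10,-8, - 3,  -  3, - 2, - 1/2,0,0,0.55,3 , 3,4] 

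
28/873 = 28/873 = 0.03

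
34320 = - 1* (-34320)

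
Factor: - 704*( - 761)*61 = 2^6*11^1*61^1*761^1 = 32680384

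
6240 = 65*96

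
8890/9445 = 1778/1889 = 0.94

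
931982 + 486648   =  1418630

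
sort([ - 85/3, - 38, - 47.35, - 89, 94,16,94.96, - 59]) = [ - 89, - 59, - 47.35, - 38, - 85/3,16 , 94,94.96 ]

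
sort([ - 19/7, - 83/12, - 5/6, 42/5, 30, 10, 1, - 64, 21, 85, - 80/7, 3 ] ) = [-64, - 80/7,-83/12,-19/7,-5/6,1 , 3,42/5, 10,21, 30 , 85]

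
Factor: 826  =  2^1*7^1*59^1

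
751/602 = 751/602 = 1.25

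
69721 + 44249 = 113970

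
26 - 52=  - 26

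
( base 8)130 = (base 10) 88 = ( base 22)40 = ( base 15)5D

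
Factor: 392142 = 2^1*3^1*65357^1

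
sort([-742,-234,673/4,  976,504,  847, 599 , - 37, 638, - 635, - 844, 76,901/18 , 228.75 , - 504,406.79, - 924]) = [-924, - 844,- 742, - 635, - 504, - 234, - 37,901/18, 76,673/4, 228.75 , 406.79,504,599,638, 847, 976]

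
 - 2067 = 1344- 3411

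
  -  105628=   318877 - 424505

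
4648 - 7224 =  -  2576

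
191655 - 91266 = 100389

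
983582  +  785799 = 1769381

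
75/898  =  75/898 = 0.08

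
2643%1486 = 1157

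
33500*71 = 2378500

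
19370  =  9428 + 9942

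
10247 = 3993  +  6254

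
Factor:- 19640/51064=-5^1*13^( - 1) = - 5/13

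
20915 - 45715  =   - 24800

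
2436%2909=2436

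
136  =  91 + 45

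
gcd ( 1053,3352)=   1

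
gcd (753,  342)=3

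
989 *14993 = 14828077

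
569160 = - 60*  ( - 9486)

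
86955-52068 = 34887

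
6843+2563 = 9406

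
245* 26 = 6370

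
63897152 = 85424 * 748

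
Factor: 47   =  47^1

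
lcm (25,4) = 100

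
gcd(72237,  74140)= 11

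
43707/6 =14569/2 = 7284.50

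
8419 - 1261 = 7158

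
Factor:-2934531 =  - 3^2*19^1*131^2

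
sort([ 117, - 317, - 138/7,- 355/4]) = [  -  317 , - 355/4,-138/7 , 117]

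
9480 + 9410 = 18890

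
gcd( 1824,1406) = 38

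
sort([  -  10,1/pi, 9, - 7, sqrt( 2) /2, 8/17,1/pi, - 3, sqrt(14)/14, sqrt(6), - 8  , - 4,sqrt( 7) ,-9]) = [  -  10, - 9,-8, - 7,-4, - 3,sqrt ( 14) /14 , 1/pi,  1/pi, 8/17,sqrt(2) /2 , sqrt(6) , sqrt( 7), 9]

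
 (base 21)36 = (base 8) 105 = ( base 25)2j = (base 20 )39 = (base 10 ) 69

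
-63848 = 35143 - 98991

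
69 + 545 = 614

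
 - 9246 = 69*( - 134)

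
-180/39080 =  - 9/1954 = - 0.00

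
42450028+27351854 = 69801882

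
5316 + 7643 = 12959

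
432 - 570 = -138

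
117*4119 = 481923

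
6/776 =3/388 = 0.01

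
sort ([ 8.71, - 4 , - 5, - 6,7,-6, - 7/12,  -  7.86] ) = [ - 7.86, - 6, - 6,-5,- 4, - 7/12,  7, 8.71 ]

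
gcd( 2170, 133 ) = 7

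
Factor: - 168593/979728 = - 2^ ( - 4 )*3^ ( - 1)*53^1*3181^1*20411^( - 1)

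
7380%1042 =86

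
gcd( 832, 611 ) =13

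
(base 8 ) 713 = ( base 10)459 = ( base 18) 179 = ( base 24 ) J3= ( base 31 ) EP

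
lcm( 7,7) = 7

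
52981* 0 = 0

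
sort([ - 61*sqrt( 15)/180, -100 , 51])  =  [-100,- 61*sqrt( 15)/180,51]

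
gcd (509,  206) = 1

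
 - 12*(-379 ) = 4548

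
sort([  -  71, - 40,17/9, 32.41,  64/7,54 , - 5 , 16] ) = [ -71, - 40 , - 5, 17/9,64/7,  16, 32.41,54]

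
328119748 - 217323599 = 110796149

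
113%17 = 11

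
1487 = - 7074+8561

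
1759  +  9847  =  11606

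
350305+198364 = 548669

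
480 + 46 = 526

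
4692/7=4692/7 = 670.29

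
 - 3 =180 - 183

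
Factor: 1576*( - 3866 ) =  - 6092816= - 2^4*197^1*1933^1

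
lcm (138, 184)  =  552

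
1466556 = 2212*663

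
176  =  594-418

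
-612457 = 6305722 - 6918179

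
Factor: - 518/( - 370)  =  7/5 = 5^(  -  1 )*7^1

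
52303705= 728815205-676511500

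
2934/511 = 2934/511 = 5.74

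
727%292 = 143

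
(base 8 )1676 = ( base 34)s6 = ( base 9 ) 1274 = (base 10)958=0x3be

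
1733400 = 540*3210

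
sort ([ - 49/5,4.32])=[-49/5,  4.32 ] 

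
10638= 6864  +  3774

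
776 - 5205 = - 4429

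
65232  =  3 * 21744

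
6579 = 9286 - 2707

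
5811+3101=8912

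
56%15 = 11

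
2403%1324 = 1079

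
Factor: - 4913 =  -17^3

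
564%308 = 256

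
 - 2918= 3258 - 6176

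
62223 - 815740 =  - 753517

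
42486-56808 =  - 14322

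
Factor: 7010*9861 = 2^1*3^1*5^1*19^1*173^1 * 701^1 =69125610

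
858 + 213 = 1071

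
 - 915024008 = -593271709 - 321752299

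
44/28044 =11/7011 =0.00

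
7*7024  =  49168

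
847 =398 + 449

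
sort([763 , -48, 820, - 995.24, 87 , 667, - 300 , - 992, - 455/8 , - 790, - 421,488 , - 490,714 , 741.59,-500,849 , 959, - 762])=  [ - 995.24, - 992,- 790, - 762,-500, - 490, - 421,-300,-455/8, -48, 87,488,667 , 714 , 741.59, 763,  820, 849,959 ]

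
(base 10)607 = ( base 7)1525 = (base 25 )O7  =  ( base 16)25F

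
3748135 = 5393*695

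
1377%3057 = 1377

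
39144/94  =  416 + 20/47 = 416.43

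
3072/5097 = 1024/1699 = 0.60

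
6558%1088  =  30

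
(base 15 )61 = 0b1011011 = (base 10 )91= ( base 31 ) 2t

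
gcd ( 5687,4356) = 121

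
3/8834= 3/8834= 0.00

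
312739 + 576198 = 888937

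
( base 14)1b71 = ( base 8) 11607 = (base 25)7oo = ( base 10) 4999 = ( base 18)f7d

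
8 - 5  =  3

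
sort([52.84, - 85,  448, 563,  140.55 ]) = [ - 85,52.84,140.55,448, 563]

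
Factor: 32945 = 5^1*11^1*599^1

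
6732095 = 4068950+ 2663145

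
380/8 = 47  +  1/2 = 47.50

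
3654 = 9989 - 6335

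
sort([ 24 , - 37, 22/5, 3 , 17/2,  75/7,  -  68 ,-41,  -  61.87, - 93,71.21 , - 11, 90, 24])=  [ - 93, - 68, - 61.87, - 41, - 37, - 11, 3, 22/5, 17/2, 75/7,24, 24, 71.21, 90]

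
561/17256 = 187/5752 = 0.03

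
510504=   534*956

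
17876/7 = 2553 + 5/7 =2553.71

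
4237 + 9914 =14151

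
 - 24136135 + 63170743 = 39034608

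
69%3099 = 69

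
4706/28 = 2353/14 = 168.07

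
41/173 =41/173 = 0.24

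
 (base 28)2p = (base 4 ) 1101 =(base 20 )41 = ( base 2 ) 1010001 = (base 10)81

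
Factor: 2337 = 3^1 * 19^1 * 41^1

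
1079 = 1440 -361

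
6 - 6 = 0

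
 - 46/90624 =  - 1+45289/45312 = -  0.00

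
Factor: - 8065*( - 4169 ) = 33622985 =5^1 * 11^1*379^1*1613^1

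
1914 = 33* 58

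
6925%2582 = 1761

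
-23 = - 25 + 2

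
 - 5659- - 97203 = 91544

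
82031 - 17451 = 64580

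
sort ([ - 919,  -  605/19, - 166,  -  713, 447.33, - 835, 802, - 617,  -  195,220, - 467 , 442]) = [-919, - 835,-713, - 617 , - 467, - 195, - 166, - 605/19,220, 442,447.33, 802]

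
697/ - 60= - 697/60 = - 11.62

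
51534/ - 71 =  - 51534/71 = - 725.83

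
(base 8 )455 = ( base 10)301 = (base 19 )FG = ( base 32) 9d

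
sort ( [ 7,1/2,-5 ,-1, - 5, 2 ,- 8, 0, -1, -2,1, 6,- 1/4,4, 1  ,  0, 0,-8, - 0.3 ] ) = [ - 8, - 8, - 5, - 5, - 2, - 1, - 1, - 0.3, - 1/4, 0, 0,0, 1/2, 1,  1,  2,  4,6, 7 ] 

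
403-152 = 251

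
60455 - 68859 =-8404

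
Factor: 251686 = 2^1*61^1*2063^1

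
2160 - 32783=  - 30623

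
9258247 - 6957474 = 2300773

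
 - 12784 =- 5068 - 7716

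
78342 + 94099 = 172441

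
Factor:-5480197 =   -  5480197^1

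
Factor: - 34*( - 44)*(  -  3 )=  - 4488 = - 2^3*3^1*11^1*17^1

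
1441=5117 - 3676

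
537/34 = 537/34= 15.79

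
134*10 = 1340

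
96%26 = 18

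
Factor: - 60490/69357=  - 2^1*3^ ( - 1)* 5^1 *23^1 * 61^( - 1)*263^1*379^( - 1 )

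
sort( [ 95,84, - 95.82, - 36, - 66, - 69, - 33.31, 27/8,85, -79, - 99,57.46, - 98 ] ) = [ - 99, - 98, - 95.82, - 79, - 69,-66, - 36,-33.31, 27/8, 57.46, 84,85,95]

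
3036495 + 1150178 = 4186673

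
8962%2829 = 475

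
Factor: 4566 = 2^1*3^1*761^1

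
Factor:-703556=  - 2^2 *7^1*25127^1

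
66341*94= 6236054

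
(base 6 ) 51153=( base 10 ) 6765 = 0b1101001101101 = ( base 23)ci3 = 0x1a6d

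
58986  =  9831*6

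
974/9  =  974/9 =108.22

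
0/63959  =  0 = 0.00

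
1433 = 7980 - 6547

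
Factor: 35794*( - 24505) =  - 877131970 = -2^1*5^1*11^1 * 13^2*29^1*1627^1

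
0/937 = 0 =0.00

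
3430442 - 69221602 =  - 65791160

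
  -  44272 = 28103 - 72375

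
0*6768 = 0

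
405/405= 1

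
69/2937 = 23/979 = 0.02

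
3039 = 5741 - 2702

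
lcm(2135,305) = 2135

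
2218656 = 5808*382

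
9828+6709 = 16537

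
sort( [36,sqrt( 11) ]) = [sqrt ( 11 ), 36]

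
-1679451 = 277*(-6063 )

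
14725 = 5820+8905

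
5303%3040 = 2263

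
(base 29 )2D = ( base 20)3b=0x47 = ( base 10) 71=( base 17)43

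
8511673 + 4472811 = 12984484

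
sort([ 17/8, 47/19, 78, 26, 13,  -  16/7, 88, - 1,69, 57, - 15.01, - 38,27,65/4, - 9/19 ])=[-38,  -  15.01,  -  16/7, - 1, - 9/19, 17/8, 47/19,13,65/4,26,27, 57, 69, 78, 88]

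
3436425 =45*76365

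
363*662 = 240306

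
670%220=10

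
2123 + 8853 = 10976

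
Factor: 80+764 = 844 = 2^2*211^1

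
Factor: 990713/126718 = 2^( - 1) * 17^ ( - 1) * 47^1*107^1*197^1*3727^ (-1)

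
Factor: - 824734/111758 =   -  17^(  -  1 )*19^( - 1) * 23^1*173^(-1)*17929^1 = - 412367/55879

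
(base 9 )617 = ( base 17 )1c9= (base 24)km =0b111110110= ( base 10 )502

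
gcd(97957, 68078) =1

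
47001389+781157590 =828158979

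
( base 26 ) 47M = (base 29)3D8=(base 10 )2908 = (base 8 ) 5534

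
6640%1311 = 85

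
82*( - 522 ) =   -  42804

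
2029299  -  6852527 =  -4823228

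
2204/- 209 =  - 116/11 = - 10.55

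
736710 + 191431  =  928141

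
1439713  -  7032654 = -5592941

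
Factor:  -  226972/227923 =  - 716/719 = -2^2 * 179^1*719^( - 1 )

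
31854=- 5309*( - 6 ) 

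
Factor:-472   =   - 2^3 * 59^1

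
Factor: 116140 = 2^2*5^1*5807^1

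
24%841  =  24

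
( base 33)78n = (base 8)17346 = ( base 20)JFA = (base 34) 6SM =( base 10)7910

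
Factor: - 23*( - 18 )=2^1*3^2*23^1 = 414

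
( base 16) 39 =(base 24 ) 29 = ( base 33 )1O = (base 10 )57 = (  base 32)1p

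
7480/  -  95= - 79 + 5/19  =  - 78.74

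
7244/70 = 3622/35 = 103.49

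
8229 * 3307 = 27213303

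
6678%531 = 306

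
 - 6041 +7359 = 1318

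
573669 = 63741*9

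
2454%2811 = 2454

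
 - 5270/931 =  - 6 + 316/931 = -5.66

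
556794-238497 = 318297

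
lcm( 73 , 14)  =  1022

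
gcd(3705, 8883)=3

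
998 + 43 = 1041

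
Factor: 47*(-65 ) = - 3055 = -  5^1 * 13^1 *47^1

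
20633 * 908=18734764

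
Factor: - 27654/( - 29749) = 2^1*3^1*11^1*71^( - 1) = 66/71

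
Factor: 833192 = 2^3*104149^1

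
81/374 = 81/374 =0.22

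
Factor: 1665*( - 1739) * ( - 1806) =5229155610  =  2^1*3^3*5^1 * 7^1*37^2*43^1*47^1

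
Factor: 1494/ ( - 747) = -2  =  - 2^1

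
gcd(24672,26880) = 96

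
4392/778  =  2196/389=5.65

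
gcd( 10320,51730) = 10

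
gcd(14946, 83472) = 282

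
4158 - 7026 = - 2868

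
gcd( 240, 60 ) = 60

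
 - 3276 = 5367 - 8643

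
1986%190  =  86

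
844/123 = 844/123 = 6.86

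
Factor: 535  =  5^1*107^1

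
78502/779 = 78502/779= 100.77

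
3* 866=2598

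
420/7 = 60 =60.00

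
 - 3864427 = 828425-4692852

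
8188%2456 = 820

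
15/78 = 5/26=0.19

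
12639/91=138  +  81/91=138.89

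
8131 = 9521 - 1390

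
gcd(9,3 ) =3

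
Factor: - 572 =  -2^2*11^1*13^1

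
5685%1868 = 81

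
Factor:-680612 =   -  2^2*17^1*10009^1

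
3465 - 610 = 2855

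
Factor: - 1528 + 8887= 3^1*11^1*223^1 = 7359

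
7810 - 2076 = 5734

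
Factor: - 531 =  - 3^2*59^1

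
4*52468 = 209872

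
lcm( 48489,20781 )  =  145467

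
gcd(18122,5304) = 442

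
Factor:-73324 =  - 2^2*23^1*797^1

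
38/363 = 38/363 = 0.10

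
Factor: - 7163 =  - 13^1*19^1*29^1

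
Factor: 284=2^2*71^1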